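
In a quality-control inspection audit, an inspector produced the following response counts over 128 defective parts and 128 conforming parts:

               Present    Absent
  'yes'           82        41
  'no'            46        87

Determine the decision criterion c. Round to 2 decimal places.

c = 0.05

H = 82/128 = 0.6406
FA = 41/128 = 0.3203
Φ⁻¹(H) = 0.360
Φ⁻¹(FA) = -0.467
c = −½·[z(H) + z(FA)] = −0.5 × (0.360 + (-0.467)) = 0.0535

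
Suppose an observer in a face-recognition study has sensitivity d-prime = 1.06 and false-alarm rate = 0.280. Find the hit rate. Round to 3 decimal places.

hit rate = 0.683

z(false-alarm rate) = z(0.280) = -0.5828
z(H) = z(FA) + d' = -0.5828 + 1.06 = 0.4772
hit rate = Φ(0.4772) = 0.6834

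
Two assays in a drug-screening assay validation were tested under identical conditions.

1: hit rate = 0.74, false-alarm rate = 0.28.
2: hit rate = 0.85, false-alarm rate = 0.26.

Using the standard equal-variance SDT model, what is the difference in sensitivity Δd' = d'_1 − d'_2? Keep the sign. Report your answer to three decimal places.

Δd' = -0.454

1: z(0.74) = 0.6433, z(0.28) = -0.5828, d' = 1.2261
2: z(0.85) = 1.0364, z(0.26) = -0.6433, d' = 1.6797
Δd' = d'_1 − d'_2 = 1.2261 − 1.6797 = -0.4536
2 has the higher sensitivity.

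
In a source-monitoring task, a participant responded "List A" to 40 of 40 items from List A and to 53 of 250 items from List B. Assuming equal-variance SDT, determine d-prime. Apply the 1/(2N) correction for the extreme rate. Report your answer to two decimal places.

The hit rate is 40/40 = 1, so apply the 1/(2N) correction: H → 1 − 1/(2·40) = 0.98750.
z(H) = z(0.98750) = 2.241
z(FA) = z(0.21200) = -0.800
d' = 2.241 − (-0.800) = 3.041

d-prime = 3.04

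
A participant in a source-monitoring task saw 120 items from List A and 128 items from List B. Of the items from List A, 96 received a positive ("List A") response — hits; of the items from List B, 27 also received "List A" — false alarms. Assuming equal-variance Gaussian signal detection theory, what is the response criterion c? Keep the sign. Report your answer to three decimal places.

c = -0.019

H = 96/120 = 0.8000
FA = 27/128 = 0.2109
z(0.8000) = 0.8416, z(0.2109) = -0.8033
c = −½·[z(H) + z(FA)] = −0.5 × (0.8416 + (-0.8033)) = -0.01915
c < 0: the participant has a liberal response bias.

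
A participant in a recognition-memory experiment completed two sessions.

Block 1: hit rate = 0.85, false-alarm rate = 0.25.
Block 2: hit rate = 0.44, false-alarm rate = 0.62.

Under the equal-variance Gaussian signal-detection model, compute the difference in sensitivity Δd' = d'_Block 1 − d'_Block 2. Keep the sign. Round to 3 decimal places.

Block 1: z(0.85) = 1.0364, z(0.25) = -0.6745, d' = 1.7109
Block 2: z(0.44) = -0.1510, z(0.62) = 0.3055, d' = -0.4565
Δd' = d'_Block 1 − d'_Block 2 = 1.7109 − (-0.4565) = 2.1674
Block 1 has the higher sensitivity.

Δd' = 2.167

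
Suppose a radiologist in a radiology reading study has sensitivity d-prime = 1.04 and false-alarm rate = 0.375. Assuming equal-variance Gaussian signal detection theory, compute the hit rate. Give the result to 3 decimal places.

z(false-alarm rate) = z(0.375) = -0.3186
z(H) = z(FA) + d' = -0.3186 + 1.04 = 0.7214
hit rate = Φ(0.7214) = 0.7647

hit rate = 0.765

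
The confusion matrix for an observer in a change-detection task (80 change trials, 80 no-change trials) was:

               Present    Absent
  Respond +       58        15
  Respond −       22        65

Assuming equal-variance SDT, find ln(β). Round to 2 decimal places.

H = 58/80 = 0.7250
FA = 15/80 = 0.1875
z(H) = 0.598
z(FA) = -0.887
ln β = −½·[z(H)² − z(FA)²] = −0.5 × (0.358 − 0.787) = 0.2145

ln β = 0.21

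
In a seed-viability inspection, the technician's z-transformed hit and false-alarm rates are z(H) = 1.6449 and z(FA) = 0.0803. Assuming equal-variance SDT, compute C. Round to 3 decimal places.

C = -0.863

c = −½·[z(H) + z(FA)] = −½·(1.6449 + 0.0803) = -0.8626
c < 0: the technician has a liberal response bias.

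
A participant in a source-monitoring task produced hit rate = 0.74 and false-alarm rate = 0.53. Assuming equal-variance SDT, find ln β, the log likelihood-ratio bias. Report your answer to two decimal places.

ln β = -0.20

z(H) = 0.643
z(FA) = 0.075
ln β = −½·[z(H)² − z(FA)²] = −0.5 × (0.413 − 0.006) = -0.2035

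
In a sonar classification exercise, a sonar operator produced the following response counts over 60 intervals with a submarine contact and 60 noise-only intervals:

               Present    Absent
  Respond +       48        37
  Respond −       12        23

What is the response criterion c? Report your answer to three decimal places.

c = -0.569

H = 48/60 = 0.8000
FA = 37/60 = 0.6167
Φ⁻¹(0.8000) = 0.8416, Φ⁻¹(0.6167) = 0.2968
c = −½·[z(H) + z(FA)] = −0.5 × (0.8416 + 0.2968) = -0.5692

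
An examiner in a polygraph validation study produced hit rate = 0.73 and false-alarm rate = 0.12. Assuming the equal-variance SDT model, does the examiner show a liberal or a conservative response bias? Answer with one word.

z(H) = 0.613, z(FA) = -1.175
c = −½·(z(H) + z(FA)) = 0.281
c > 0 → conservative criterion (biased toward responding “no”).

conservative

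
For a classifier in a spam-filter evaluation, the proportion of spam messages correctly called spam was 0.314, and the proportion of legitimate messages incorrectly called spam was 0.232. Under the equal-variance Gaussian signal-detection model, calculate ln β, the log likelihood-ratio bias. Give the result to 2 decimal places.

z(H) = -0.485
z(FA) = -0.732
ln β = −½·[z(H)² − z(FA)²] = −0.5 × (0.235 − 0.536) = 0.1505

ln β = 0.15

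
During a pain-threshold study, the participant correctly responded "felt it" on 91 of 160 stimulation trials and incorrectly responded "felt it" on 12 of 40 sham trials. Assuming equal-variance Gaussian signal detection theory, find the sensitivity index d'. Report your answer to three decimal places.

H = 91/160 = 0.5687
FA = 12/40 = 0.3000
z(0.5687) = 0.1731, z(0.3000) = -0.5244
d' = z(H) − z(FA) = 0.1731 − (-0.5244) = 0.6975

d' = 0.698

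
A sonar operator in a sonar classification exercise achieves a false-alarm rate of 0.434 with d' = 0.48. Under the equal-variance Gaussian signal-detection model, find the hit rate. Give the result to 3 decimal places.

z(false-alarm rate) = z(0.434) = -0.1662
z(H) = z(FA) + d' = -0.1662 + 0.48 = 0.3138
hit rate = Φ(0.3138) = 0.6232

hit rate = 0.623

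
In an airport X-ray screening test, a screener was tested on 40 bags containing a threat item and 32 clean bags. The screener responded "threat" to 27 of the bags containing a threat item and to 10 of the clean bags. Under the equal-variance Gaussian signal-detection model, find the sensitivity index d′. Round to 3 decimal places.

d′ = 0.943

H = 27/40 = 0.6750
FA = 10/32 = 0.3125
z(H) = 0.4538
z(FA) = -0.4888
d' = z(H) − z(FA) = 0.4538 − (-0.4888) = 0.9426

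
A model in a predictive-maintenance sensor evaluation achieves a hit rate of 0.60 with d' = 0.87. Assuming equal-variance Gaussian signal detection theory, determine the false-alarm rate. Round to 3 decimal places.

false-alarm rate = 0.269

z(hit rate) = z(0.60) = 0.2533
z(FA) = z(H) − d' = 0.2533 − 0.87 = -0.6167
false-alarm rate = Φ(-0.6167) = 0.2687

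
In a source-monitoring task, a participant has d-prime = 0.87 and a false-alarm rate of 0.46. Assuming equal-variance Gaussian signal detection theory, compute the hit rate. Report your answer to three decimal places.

hit rate = 0.779

z(false-alarm rate) = z(0.46) = -0.1004
z(H) = z(FA) + d' = -0.1004 + 0.87 = 0.7696
hit rate = Φ(0.7696) = 0.7792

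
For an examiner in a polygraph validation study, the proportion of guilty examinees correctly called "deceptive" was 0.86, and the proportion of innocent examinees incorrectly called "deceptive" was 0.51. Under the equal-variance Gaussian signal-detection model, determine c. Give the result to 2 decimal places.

Φ⁻¹(H) = Φ⁻¹(0.86) = 1.0803
Φ⁻¹(FA) = Φ⁻¹(0.51) = 0.0251
c = −½·[z(H) + z(FA)] = −0.5 × (1.0803 + 0.0251) = -0.5527
c < 0: the examiner has a liberal response bias.

c = -0.55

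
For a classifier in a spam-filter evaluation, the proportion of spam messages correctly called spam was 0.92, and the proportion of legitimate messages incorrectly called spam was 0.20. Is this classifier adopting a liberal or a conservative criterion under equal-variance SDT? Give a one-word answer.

z(H) = 1.405, z(FA) = -0.842
c = −½·(z(H) + z(FA)) = -0.2815
c < 0 → liberal criterion (biased toward responding “yes”).

liberal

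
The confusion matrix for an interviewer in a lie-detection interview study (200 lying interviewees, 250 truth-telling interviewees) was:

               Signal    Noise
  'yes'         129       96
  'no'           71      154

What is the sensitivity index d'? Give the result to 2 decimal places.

H = 129/200 = 0.6450
FA = 96/250 = 0.3840
z(H) = z(0.6450) = 0.372
z(FA) = z(0.3840) = -0.295
d' = z(H) − z(FA) = 0.372 − (-0.295) = 0.667

d' = 0.67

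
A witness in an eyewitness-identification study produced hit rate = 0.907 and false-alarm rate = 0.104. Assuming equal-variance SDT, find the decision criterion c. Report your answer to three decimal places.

c = -0.032

z(0.907) = 1.3225, z(0.104) = -1.2591
c = −½·[z(H) + z(FA)] = −0.5 × (1.3225 + (-1.2591)) = -0.0317
c < 0: the witness has a liberal response bias.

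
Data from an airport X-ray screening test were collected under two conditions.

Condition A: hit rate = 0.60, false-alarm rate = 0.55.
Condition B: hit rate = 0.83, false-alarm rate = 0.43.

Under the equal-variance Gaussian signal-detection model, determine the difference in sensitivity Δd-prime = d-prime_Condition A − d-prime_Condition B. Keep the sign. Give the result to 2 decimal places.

Δd-prime = -1.00

Condition A: z(0.60) = 0.253, z(0.55) = 0.126, d' = 0.127
Condition B: z(0.83) = 0.954, z(0.43) = -0.176, d' = 1.130
Δd' = d'_Condition A − d'_Condition B = 0.127 − 1.130 = -1.003
Condition B has the higher sensitivity.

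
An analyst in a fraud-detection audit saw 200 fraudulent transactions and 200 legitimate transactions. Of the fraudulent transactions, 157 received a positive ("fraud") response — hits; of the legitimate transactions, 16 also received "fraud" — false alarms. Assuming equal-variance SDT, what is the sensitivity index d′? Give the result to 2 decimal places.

d′ = 2.19

H = 157/200 = 0.7850
FA = 16/200 = 0.0800
z(H) = z(0.7850) = 0.789
z(FA) = z(0.0800) = -1.405
d' = z(H) − z(FA) = 0.789 − (-1.405) = 2.194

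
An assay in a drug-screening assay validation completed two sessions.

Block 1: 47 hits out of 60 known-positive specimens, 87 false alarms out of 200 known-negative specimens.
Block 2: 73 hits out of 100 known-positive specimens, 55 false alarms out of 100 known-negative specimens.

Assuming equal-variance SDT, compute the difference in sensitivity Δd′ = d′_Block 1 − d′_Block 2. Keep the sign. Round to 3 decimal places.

Block 1: z(0.7833) = 0.7834, z(0.4350) = -0.1637, d' = 0.9471
Block 2: z(0.7300) = 0.6128, z(0.5500) = 0.1257, d' = 0.4871
Δd' = d'_Block 1 − d'_Block 2 = 0.9471 − 0.4871 = 0.4600
Block 1 has the higher sensitivity.

Δd′ = 0.460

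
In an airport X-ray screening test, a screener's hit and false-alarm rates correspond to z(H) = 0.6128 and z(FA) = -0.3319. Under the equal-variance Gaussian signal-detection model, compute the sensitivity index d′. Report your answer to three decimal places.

d' = z(H) − z(FA) = 0.6128 − (-0.3319) = 0.9447

d′ = 0.945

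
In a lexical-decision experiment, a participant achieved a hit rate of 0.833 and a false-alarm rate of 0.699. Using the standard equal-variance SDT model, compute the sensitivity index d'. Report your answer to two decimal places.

d' = 0.44

Φ⁻¹(H) = Φ⁻¹(0.833) = 0.9661
Φ⁻¹(FA) = Φ⁻¹(0.699) = 0.5215
d' = z(H) − z(FA) = 0.9661 − 0.5215 = 0.4446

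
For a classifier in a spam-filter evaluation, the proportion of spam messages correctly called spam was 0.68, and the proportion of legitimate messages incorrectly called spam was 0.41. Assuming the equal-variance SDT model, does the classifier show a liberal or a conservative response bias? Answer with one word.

liberal

z(H) = 0.468, z(FA) = -0.228
c = −½·(z(H) + z(FA)) = -0.120
c < 0 → liberal criterion (biased toward responding “yes”).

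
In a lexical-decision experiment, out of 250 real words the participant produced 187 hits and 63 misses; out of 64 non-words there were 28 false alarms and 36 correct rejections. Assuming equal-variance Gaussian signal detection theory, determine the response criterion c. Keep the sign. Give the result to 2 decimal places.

c = -0.26

H = 187/250 = 0.7480
FA = 28/64 = 0.4375
z(0.7480) = 0.6682, z(0.4375) = -0.1573
c = −½·[z(H) + z(FA)] = −0.5 × (0.6682 + (-0.1573)) = -0.25545
c < 0: the participant has a liberal response bias.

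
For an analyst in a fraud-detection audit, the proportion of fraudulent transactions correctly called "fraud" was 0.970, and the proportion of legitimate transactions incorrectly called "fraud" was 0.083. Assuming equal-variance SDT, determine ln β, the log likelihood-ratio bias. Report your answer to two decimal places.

ln β = -0.81

Φ⁻¹(H) = 1.881
Φ⁻¹(FA) = -1.385
ln β = −½·[z(H)² − z(FA)²] = −0.5 × (3.538 − 1.918) = -0.810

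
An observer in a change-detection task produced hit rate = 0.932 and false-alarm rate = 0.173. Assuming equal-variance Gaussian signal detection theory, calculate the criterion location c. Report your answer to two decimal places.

z(H) = z(0.932) = 1.491
z(FA) = z(0.173) = -0.942
c = −½·[z(H) + z(FA)] = −0.5 × (1.491 + (-0.942)) = -0.2745
c < 0: the observer has a liberal response bias.

c = -0.27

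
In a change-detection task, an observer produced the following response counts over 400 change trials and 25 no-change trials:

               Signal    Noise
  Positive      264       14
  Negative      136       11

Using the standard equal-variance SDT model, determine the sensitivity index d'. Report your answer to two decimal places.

d' = 0.26

H = 264/400 = 0.6600
FA = 14/25 = 0.5600
z(0.6600) = 0.4125, z(0.5600) = 0.1510
d' = z(H) − z(FA) = 0.4125 − 0.1510 = 0.2615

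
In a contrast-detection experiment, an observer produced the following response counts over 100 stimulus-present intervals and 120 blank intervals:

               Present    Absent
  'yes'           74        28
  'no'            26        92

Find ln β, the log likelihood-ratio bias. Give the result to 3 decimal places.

H = 74/100 = 0.7400
FA = 28/120 = 0.2333
z(H) = 0.6433
z(FA) = -0.7280
ln β = −½·[z(H)² − z(FA)²] = −0.5 × (0.4138 − 0.5300) = 0.0581

ln β = 0.058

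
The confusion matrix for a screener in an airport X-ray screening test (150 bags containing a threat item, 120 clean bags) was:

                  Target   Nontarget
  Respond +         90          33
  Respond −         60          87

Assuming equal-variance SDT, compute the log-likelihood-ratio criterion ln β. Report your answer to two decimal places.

ln β = 0.15

H = 90/150 = 0.6000
FA = 33/120 = 0.2750
z(H) = z(0.6000) = 0.253
z(FA) = z(0.2750) = -0.598
ln β = −½·[z(H)² − z(FA)²] = −0.5 × (0.064 − 0.358) = 0.147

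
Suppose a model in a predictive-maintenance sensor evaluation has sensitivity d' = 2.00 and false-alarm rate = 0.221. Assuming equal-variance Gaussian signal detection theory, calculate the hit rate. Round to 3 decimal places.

hit rate = 0.891

z(false-alarm rate) = z(0.221) = -0.7688
z(H) = z(FA) + d' = -0.7688 + 2.00 = 1.2312
hit rate = Φ(1.2312) = 0.8909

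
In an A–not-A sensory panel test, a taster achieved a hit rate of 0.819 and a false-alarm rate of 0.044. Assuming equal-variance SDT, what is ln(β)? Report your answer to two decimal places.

ln β = 1.04

z(H) = 0.912
z(FA) = -1.706
ln β = −½·[z(H)² − z(FA)²] = −0.5 × (0.832 − 2.910) = 1.039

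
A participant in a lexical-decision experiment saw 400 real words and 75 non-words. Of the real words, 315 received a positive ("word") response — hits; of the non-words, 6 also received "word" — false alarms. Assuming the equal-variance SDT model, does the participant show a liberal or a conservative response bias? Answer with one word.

conservative

z(H) = 0.798, z(FA) = -1.405
c = −½·(z(H) + z(FA)) = 0.3035
c > 0 → conservative criterion (biased toward responding “no”).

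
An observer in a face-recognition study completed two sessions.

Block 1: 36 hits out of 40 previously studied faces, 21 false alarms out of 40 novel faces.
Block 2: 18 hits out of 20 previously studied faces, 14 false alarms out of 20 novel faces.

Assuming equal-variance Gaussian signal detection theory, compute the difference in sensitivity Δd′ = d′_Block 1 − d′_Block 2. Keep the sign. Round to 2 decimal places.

Block 1: z(0.9000) = 1.282, z(0.5250) = 0.063, d' = 1.219
Block 2: z(0.9000) = 1.282, z(0.7000) = 0.524, d' = 0.758
Δd' = d'_Block 1 − d'_Block 2 = 1.219 − 0.758 = 0.461
Block 1 has the higher sensitivity.

Δd′ = 0.46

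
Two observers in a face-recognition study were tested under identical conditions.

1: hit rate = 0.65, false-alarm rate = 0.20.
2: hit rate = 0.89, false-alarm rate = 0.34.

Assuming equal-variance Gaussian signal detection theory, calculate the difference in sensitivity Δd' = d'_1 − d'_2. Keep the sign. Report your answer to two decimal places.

1: z(0.65) = 0.385, z(0.20) = -0.842, d' = 1.227
2: z(0.89) = 1.227, z(0.34) = -0.412, d' = 1.639
Δd' = d'_1 − d'_2 = 1.227 − 1.639 = -0.412
2 has the higher sensitivity.

Δd' = -0.41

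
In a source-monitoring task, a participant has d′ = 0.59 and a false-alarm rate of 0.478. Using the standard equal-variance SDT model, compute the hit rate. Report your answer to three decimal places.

z(false-alarm rate) = z(0.478) = -0.0552
z(H) = z(FA) + d' = -0.0552 + 0.59 = 0.5348
hit rate = Φ(0.5348) = 0.7036

hit rate = 0.704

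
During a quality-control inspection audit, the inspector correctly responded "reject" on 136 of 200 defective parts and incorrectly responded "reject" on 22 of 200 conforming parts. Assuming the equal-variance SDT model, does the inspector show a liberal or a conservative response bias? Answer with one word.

conservative

z(H) = 0.468, z(FA) = -1.227
c = −½·(z(H) + z(FA)) = 0.3795
c > 0 → conservative criterion (biased toward responding “no”).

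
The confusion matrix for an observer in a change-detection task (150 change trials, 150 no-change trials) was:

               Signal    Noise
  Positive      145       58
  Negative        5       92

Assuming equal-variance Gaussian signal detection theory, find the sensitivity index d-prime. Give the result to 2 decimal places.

H = 145/150 = 0.9667
FA = 58/150 = 0.3867
z(H) = 1.834
z(FA) = -0.288
d' = z(H) − z(FA) = 1.834 − (-0.288) = 2.122

d-prime = 2.12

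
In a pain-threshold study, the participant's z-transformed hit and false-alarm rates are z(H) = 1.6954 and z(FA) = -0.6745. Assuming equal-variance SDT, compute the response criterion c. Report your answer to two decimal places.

c = -0.51

c = −½·[z(H) + z(FA)] = −½·(1.6954 + (-0.6745)) = -0.51045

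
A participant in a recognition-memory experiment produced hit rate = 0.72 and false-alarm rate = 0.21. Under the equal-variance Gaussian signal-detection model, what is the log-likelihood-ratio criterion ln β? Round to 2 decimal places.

ln β = 0.16

z(H) = z(0.72) = 0.583
z(FA) = z(0.21) = -0.806
ln β = −½·[z(H)² − z(FA)²] = −0.5 × (0.340 − 0.650) = 0.155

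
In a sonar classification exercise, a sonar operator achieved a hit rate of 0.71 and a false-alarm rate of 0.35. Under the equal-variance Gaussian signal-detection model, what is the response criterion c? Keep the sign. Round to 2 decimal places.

c = -0.08

Φ⁻¹(H) = Φ⁻¹(0.71) = 0.5534
Φ⁻¹(FA) = Φ⁻¹(0.35) = -0.3853
c = −½·[z(H) + z(FA)] = −0.5 × (0.5534 + (-0.3853)) = -0.08405
c < 0: the sonar operator has a liberal response bias.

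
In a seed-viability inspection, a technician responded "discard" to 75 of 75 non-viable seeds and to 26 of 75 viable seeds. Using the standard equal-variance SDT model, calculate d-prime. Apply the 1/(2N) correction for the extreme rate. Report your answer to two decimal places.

d-prime = 2.87

The hit rate is 75/75 = 1, so apply the 1/(2N) correction: H → 1 − 1/(2·75) = 0.99333.
z(H) = z(0.99333) = 2.475
z(FA) = z(0.34667) = -0.394
d' = 2.475 − (-0.394) = 2.869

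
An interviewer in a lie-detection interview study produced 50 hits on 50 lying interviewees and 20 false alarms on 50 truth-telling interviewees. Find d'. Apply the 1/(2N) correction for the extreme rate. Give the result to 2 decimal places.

d' = 2.58

The hit rate is 50/50 = 1, so apply the 1/(2N) correction: H → 1 − 1/(2·50) = 0.99000.
z(H) = z(0.99000) = 2.326
z(FA) = z(0.40000) = -0.253
d' = 2.326 − (-0.253) = 2.579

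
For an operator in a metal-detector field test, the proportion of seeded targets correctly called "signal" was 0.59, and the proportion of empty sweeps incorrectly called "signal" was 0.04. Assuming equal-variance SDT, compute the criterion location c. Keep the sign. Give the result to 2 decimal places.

z(0.59) = 0.228, z(0.04) = -1.751
c = −½·[z(H) + z(FA)] = −0.5 × (0.228 + (-1.751)) = 0.7615

c = 0.76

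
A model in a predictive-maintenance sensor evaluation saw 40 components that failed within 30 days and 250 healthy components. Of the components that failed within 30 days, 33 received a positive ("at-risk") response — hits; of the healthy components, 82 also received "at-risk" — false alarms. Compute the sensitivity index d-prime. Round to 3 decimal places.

d-prime = 1.380

H = 33/40 = 0.8250
FA = 82/250 = 0.3280
Φ⁻¹(0.8250) = 0.9346, Φ⁻¹(0.3280) = -0.4454
d' = z(H) − z(FA) = 0.9346 − (-0.4454) = 1.3800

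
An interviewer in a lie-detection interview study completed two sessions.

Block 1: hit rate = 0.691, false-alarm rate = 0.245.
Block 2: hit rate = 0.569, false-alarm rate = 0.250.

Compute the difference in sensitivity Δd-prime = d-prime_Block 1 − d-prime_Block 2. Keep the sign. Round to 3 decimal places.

Δd-prime = 0.341

Block 1: z(0.691) = 0.4987, z(0.245) = -0.6903, d' = 1.1890
Block 2: z(0.569) = 0.1738, z(0.250) = -0.6745, d' = 0.8483
Δd' = d'_Block 1 − d'_Block 2 = 1.1890 − 0.8483 = 0.3407
Block 1 has the higher sensitivity.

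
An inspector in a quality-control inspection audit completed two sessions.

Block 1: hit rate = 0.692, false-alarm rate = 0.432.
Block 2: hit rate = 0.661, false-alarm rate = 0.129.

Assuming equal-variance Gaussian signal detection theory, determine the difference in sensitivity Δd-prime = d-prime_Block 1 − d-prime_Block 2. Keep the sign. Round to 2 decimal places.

Δd-prime = -0.87

Block 1: z(0.692) = 0.502, z(0.432) = -0.171, d' = 0.673
Block 2: z(0.661) = 0.415, z(0.129) = -1.131, d' = 1.546
Δd' = d'_Block 1 − d'_Block 2 = 0.673 − 1.546 = -0.873
Block 2 has the higher sensitivity.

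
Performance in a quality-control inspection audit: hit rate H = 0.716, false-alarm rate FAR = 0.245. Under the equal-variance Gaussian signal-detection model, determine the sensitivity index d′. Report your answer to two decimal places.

z(0.716) = 0.5710, z(0.245) = -0.6903
d' = z(H) − z(FA) = 0.5710 − (-0.6903) = 1.2613

d′ = 1.26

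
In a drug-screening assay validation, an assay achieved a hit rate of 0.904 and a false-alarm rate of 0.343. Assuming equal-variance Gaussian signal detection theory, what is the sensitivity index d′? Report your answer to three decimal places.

Φ⁻¹(0.904) = 1.3047, Φ⁻¹(0.343) = -0.4043
d' = z(H) − z(FA) = 1.3047 − (-0.4043) = 1.7090

d′ = 1.709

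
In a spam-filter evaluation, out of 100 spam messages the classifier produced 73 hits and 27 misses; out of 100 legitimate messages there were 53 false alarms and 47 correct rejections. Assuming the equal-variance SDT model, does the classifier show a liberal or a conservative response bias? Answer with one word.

liberal

z(H) = 0.613, z(FA) = 0.075
c = −½·(z(H) + z(FA)) = -0.344
c < 0 → liberal criterion (biased toward responding “yes”).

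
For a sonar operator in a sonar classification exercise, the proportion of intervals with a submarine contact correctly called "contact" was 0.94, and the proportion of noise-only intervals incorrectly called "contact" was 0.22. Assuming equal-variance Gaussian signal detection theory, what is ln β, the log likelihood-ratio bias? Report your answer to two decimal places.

ln β = -0.91

z(H) = z(0.94) = 1.555
z(FA) = z(0.22) = -0.772
ln β = −½·[z(H)² − z(FA)²] = −0.5 × (2.418 − 0.596) = -0.911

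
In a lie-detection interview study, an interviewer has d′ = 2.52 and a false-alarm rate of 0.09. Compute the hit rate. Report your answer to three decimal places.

hit rate = 0.881

z(false-alarm rate) = z(0.09) = -1.3408
z(H) = z(FA) + d' = -1.3408 + 2.52 = 1.1792
hit rate = Φ(1.1792) = 0.8808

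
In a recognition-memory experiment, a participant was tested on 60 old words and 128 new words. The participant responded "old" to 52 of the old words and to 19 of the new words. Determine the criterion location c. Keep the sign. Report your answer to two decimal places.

H = 52/60 = 0.8667
FA = 19/128 = 0.1484
Φ⁻¹(H) = 1.1109
Φ⁻¹(FA) = -1.0433
c = −½·[z(H) + z(FA)] = −0.5 × (1.1109 + (-1.0433)) = -0.0338

c = -0.03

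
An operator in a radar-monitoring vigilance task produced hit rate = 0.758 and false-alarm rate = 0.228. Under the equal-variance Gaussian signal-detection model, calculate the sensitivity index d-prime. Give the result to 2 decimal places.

d-prime = 1.45

z(0.758) = 0.700, z(0.228) = -0.745
d' = z(H) − z(FA) = 0.700 − (-0.745) = 1.445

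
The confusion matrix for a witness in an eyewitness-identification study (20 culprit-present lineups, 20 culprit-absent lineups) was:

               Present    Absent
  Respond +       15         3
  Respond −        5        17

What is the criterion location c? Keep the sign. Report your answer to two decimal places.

c = 0.18

H = 15/20 = 0.7500
FA = 3/20 = 0.1500
z(0.7500) = 0.674, z(0.1500) = -1.036
c = −½·[z(H) + z(FA)] = −0.5 × (0.674 + (-1.036)) = 0.181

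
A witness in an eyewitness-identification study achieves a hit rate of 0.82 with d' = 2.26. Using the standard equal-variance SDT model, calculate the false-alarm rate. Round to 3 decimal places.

z(hit rate) = z(0.82) = 0.9154
z(FA) = z(H) − d' = 0.9154 − 2.26 = -1.3446
false-alarm rate = Φ(-1.3446) = 0.0894

false-alarm rate = 0.089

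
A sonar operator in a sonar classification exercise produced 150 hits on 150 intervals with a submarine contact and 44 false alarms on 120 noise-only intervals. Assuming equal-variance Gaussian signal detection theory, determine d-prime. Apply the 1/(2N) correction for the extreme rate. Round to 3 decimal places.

d-prime = 3.054

The hit rate is 150/150 = 1, so apply the 1/(2N) correction: H → 1 − 1/(2·150) = 0.99667.
z(H) = z(0.99667) = 2.7134
z(FA) = z(0.36667) = -0.3407
d' = 2.7134 − (-0.3407) = 3.0541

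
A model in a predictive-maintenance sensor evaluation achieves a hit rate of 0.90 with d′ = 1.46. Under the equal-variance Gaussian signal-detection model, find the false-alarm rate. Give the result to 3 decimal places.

z(hit rate) = z(0.90) = 1.2816
z(FA) = z(H) − d' = 1.2816 − 1.46 = -0.1784
false-alarm rate = Φ(-0.1784) = 0.4292

false-alarm rate = 0.429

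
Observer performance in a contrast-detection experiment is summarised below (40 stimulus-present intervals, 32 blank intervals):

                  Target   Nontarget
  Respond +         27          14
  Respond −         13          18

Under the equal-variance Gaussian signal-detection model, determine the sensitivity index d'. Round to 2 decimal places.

d' = 0.61

H = 27/40 = 0.6750
FA = 14/32 = 0.4375
z(H) = z(0.6750) = 0.4538
z(FA) = z(0.4375) = -0.1573
d' = z(H) − z(FA) = 0.4538 − (-0.1573) = 0.6111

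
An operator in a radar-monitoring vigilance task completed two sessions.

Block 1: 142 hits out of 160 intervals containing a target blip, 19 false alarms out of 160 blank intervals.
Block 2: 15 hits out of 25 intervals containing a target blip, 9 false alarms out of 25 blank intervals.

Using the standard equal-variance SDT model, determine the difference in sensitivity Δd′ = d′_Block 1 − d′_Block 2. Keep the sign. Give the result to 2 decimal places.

Block 1: z(0.8875) = 1.213, z(0.1187) = -1.182, d' = 2.395
Block 2: z(0.6000) = 0.253, z(0.3600) = -0.358, d' = 0.611
Δd' = d'_Block 1 − d'_Block 2 = 2.395 − 0.611 = 1.784
Block 1 has the higher sensitivity.

Δd′ = 1.78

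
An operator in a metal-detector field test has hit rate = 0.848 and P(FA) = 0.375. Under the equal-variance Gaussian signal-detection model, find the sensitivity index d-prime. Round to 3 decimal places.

Φ⁻¹(H) = Φ⁻¹(0.848) = 1.0279
Φ⁻¹(FA) = Φ⁻¹(0.375) = -0.3186
d' = z(H) − z(FA) = 1.0279 − (-0.3186) = 1.3465

d-prime = 1.347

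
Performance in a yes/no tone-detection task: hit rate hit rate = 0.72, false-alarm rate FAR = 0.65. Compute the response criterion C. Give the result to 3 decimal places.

z(0.72) = 0.5828, z(0.65) = 0.3853
c = −½·[z(H) + z(FA)] = −0.5 × (0.5828 + 0.3853) = -0.48405

C = -0.484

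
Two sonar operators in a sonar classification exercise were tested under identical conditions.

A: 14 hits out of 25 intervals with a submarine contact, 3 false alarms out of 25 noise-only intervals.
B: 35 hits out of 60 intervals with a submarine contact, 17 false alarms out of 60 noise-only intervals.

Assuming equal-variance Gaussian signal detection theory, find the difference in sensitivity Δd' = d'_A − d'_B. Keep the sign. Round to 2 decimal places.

Δd' = 0.54

A: z(0.5600) = 0.151, z(0.1200) = -1.175, d' = 1.326
B: z(0.5833) = 0.210, z(0.2833) = -0.573, d' = 0.783
Δd' = d'_A − d'_B = 1.326 − 0.783 = 0.543
A has the higher sensitivity.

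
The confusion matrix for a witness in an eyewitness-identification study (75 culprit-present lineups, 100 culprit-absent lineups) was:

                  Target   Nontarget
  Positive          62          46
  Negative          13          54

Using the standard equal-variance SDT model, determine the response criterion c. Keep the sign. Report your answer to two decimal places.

c = -0.42

H = 62/75 = 0.8267
FA = 46/100 = 0.4600
z(H) = z(0.8267) = 0.9412
z(FA) = z(0.4600) = -0.1004
c = −½·[z(H) + z(FA)] = −0.5 × (0.9412 + (-0.1004)) = -0.4204
c < 0: the witness has a liberal response bias.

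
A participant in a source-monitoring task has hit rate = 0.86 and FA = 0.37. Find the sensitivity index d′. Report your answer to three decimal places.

d′ = 1.412

z(H) = 1.0803
z(FA) = -0.3319
d' = z(H) − z(FA) = 1.0803 − (-0.3319) = 1.4122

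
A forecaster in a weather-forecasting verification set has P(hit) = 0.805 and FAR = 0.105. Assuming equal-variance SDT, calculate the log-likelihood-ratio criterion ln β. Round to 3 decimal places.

ln β = 0.416

Φ⁻¹(H) = Φ⁻¹(0.805) = 0.8596
Φ⁻¹(FA) = Φ⁻¹(0.105) = -1.2536
ln β = −½·[z(H)² − z(FA)²] = −0.5 × (0.7389 − 1.5715) = 0.4163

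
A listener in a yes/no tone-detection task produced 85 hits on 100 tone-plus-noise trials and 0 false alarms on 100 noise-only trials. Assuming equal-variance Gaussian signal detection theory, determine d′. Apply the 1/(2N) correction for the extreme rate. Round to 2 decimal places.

The false-alarm rate is 0/100 = 0, so apply the 1/(2N) correction: FA → 1/(2·100) = 0.00500.
z(H) = z(0.85000) = 1.036
z(FA) = z(0.00500) = -2.576
d' = 1.036 − (-2.576) = 3.612

d′ = 3.61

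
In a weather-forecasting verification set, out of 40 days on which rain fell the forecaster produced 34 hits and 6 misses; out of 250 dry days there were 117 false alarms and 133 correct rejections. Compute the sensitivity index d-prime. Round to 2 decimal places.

H = 34/40 = 0.8500
FA = 117/250 = 0.4680
Φ⁻¹(0.8500) = 1.036, Φ⁻¹(0.4680) = -0.080
d' = z(H) − z(FA) = 1.036 − (-0.080) = 1.116

d-prime = 1.12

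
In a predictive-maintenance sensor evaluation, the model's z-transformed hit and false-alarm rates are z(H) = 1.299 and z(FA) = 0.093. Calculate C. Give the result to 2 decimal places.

C = -0.70

c = −½·[z(H) + z(FA)] = −½·(1.299 + 0.093) = -0.696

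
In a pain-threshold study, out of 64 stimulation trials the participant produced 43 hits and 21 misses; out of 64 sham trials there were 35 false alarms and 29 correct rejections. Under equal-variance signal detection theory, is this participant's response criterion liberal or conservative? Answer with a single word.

liberal

z(H) = 0.445, z(FA) = 0.118
c = −½·(z(H) + z(FA)) = -0.2815
c < 0 → liberal criterion (biased toward responding “yes”).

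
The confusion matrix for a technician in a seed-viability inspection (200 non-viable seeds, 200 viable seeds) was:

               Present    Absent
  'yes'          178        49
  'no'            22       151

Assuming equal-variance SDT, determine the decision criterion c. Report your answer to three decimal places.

H = 178/200 = 0.8900
FA = 49/200 = 0.2450
z(H) = 1.2265
z(FA) = -0.6903
c = −½·[z(H) + z(FA)] = −0.5 × (1.2265 + (-0.6903)) = -0.2681

c = -0.268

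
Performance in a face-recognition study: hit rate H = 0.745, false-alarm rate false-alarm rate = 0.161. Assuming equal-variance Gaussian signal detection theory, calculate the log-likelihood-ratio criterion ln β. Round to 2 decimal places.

ln β = 0.27

z(H) = z(0.745) = 0.659
z(FA) = z(0.161) = -0.990
ln β = −½·[z(H)² − z(FA)²] = −0.5 × (0.434 − 0.980) = 0.273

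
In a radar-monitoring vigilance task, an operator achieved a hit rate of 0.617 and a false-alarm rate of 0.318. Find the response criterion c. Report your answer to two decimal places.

z(H) = z(0.617) = 0.298
z(FA) = z(0.318) = -0.473
c = −½·[z(H) + z(FA)] = −0.5 × (0.298 + (-0.473)) = 0.0875
c > 0: the operator has a conservative response bias.

c = 0.09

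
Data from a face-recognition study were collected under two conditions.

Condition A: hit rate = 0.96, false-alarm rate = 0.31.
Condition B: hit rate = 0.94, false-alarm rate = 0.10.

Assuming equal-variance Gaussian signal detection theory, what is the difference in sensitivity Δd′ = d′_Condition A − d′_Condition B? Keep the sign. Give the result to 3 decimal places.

Condition A: z(0.96) = 1.7507, z(0.31) = -0.4959, d' = 2.2466
Condition B: z(0.94) = 1.5548, z(0.10) = -1.2816, d' = 2.8364
Δd' = d'_Condition A − d'_Condition B = 2.2466 − 2.8364 = -0.5898
Condition B has the higher sensitivity.

Δd′ = -0.590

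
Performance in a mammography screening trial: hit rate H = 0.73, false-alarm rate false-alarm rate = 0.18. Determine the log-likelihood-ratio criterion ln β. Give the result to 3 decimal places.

ln β = 0.231

Φ⁻¹(H) = Φ⁻¹(0.73) = 0.6128
Φ⁻¹(FA) = Φ⁻¹(0.18) = -0.9154
ln β = −½·[z(H)² − z(FA)²] = −0.5 × (0.3755 − 0.8380) = 0.23125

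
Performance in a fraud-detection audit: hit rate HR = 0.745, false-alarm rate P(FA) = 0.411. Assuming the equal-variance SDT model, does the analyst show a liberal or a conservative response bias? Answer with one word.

liberal

z(H) = 0.659, z(FA) = -0.225
c = −½·(z(H) + z(FA)) = -0.217
c < 0 → liberal criterion (biased toward responding “yes”).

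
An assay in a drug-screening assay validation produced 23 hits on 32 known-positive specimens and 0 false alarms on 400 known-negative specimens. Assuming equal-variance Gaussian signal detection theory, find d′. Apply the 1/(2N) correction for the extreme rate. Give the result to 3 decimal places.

d′ = 3.602

The false-alarm rate is 0/400 = 0, so apply the 1/(2N) correction: FA → 1/(2·400) = 0.00125.
z(H) = z(0.71875) = 0.5791
z(FA) = z(0.00125) = -3.0233
d' = 0.5791 − (-3.0233) = 3.6024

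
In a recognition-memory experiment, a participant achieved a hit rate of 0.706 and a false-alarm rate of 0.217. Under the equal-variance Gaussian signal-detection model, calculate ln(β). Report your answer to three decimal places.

ln β = 0.159

Φ⁻¹(H) = 0.5417
Φ⁻¹(FA) = -0.7824
ln β = −½·[z(H)² − z(FA)²] = −0.5 × (0.2934 − 0.6121) = 0.15935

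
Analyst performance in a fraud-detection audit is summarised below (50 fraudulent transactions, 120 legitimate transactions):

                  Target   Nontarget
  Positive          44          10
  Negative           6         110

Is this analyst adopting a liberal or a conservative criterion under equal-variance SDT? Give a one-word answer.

z(H) = 1.175, z(FA) = -1.383
c = −½·(z(H) + z(FA)) = 0.104
c > 0 → conservative criterion (biased toward responding “no”).

conservative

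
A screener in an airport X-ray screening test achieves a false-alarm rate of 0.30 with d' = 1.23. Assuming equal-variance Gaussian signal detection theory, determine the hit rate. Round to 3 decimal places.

hit rate = 0.760

z(false-alarm rate) = z(0.30) = -0.5244
z(H) = z(FA) + d' = -0.5244 + 1.23 = 0.7056
hit rate = Φ(0.7056) = 0.7598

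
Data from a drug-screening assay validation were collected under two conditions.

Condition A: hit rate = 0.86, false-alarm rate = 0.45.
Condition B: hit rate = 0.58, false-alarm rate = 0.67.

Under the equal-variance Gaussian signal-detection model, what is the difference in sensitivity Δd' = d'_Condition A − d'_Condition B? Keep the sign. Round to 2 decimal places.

Condition A: z(0.86) = 1.080, z(0.45) = -0.126, d' = 1.206
Condition B: z(0.58) = 0.202, z(0.67) = 0.440, d' = -0.238
Δd' = d'_Condition A − d'_Condition B = 1.206 − (-0.238) = 1.444
Condition A has the higher sensitivity.

Δd' = 1.44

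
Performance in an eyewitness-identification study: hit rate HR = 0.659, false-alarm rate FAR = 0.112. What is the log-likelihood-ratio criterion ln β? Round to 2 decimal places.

ln β = 0.66

z(H) = z(0.659) = 0.410
z(FA) = z(0.112) = -1.216
ln β = −½·[z(H)² − z(FA)²] = −0.5 × (0.168 − 1.479) = 0.6555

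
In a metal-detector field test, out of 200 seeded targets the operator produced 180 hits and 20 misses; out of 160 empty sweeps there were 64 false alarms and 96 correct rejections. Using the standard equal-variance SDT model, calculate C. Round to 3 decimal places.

H = 180/200 = 0.9000
FA = 64/160 = 0.4000
z(0.9000) = 1.2816, z(0.4000) = -0.2533
c = −½·[z(H) + z(FA)] = −0.5 × (1.2816 + (-0.2533)) = -0.51415
c < 0: the operator has a liberal response bias.

C = -0.514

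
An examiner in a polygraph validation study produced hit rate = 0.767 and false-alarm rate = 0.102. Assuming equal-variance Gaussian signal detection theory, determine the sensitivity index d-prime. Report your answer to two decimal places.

z(H) = 0.7290
z(FA) = -1.2702
d' = z(H) − z(FA) = 0.7290 − (-1.2702) = 1.9992

d-prime = 2.00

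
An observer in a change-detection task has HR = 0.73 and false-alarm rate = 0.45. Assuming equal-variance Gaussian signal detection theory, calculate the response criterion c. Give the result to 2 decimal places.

c = -0.24

z(H) = 0.6128
z(FA) = -0.1257
c = −½·[z(H) + z(FA)] = −0.5 × (0.6128 + (-0.1257)) = -0.24355
c < 0: the observer has a liberal response bias.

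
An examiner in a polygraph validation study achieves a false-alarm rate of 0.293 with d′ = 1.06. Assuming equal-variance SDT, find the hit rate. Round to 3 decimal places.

hit rate = 0.697

z(false-alarm rate) = z(0.293) = -0.5446
z(H) = z(FA) + d' = -0.5446 + 1.06 = 0.5154
hit rate = Φ(0.5154) = 0.6969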